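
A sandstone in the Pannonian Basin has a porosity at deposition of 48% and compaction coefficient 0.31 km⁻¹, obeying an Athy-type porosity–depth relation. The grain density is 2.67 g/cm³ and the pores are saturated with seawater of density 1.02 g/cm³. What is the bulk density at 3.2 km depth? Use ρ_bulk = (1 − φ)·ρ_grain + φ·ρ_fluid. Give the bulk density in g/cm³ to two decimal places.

2.38 g/cm³

Porosity at depth: φ = 0.48·exp(−0.31×3.2) = 0.48×0.3708 = 0.1780
Bulk density: ρ_b = (1−φ)ρ_g + φ·ρ_f = 0.8220×2.67 + 0.1780×1.02
       = 2.195 + 0.182 = 2.376 g/cm³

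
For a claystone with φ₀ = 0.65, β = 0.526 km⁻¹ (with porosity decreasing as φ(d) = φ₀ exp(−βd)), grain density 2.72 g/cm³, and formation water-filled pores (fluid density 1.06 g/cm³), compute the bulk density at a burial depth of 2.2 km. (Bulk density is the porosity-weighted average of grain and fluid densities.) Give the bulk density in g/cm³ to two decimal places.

Porosity at depth: φ = 0.65·exp(−0.526×2.2) = 0.65×0.3144 = 0.2043
Bulk density: ρ_b = (1−φ)ρ_g + φ·ρ_f = 0.7957×2.72 + 0.2043×1.06
       = 2.164 + 0.217 = 2.381 g/cm³

2.38 g/cm³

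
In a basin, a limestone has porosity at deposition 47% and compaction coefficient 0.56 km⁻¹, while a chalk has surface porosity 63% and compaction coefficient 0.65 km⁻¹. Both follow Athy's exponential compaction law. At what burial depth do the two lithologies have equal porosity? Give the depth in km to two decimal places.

3.26 km

Set n₀ₐ e^(−kₐd) = n₀ᵦ e^(−kᵦd) ⇒ ln(n₀ₐ/n₀ᵦ) = (kₐ − kᵦ)·d
d = ln(0.47/0.63) / (0.56 − 0.65) = -0.2930 / -0.09 = 3.255 km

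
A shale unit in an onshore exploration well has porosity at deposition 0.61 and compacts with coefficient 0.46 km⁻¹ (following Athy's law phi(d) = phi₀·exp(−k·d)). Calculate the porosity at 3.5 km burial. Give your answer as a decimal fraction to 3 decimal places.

0.122

phi = phi₀·exp(−k·d) = 0.61 × exp(−0.46 × 3.5) = 0.61 × exp(−1.61)
  = 0.61 × 0.1999 = 0.1219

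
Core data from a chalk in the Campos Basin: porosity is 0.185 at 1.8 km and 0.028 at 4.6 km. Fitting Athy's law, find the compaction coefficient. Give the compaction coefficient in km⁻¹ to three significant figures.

Athy: n(z) = n₀ e^(−cz) ⇒ n₁/n₂ = e^{c(z₂−z₁)} ⇒ c = ln(n₁/n₂)/(z₂−z₁)
c = ln(0.185/0.028) / (4.6 − 1.8) = ln(6.607) / 2.8 = 1.8882 / 2.8 = 0.6743 km⁻¹

0.674 km⁻¹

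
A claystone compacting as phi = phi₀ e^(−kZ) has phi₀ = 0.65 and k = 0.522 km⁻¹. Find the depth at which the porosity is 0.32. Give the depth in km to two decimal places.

1.36 km

Invert Athy's law: Z = ln(phi₀/phi) / k
Z = ln(0.65/0.32) / 0.522 = ln(2.031) / 0.522 = 0.7087 / 0.522 = 1.358 km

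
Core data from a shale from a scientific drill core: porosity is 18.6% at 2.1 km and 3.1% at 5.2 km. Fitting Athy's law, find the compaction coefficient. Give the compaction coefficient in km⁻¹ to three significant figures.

0.578 km⁻¹

Athy: φ(z) = φ₀ e^(−cz) ⇒ φ₁/φ₂ = e^{c(z₂−z₁)} ⇒ c = ln(φ₁/φ₂)/(z₂−z₁)
c = ln(0.186/0.031) / (5.2 − 2.1) = ln(6) / 3.1 = 1.7918 / 3.1 = 0.578 km⁻¹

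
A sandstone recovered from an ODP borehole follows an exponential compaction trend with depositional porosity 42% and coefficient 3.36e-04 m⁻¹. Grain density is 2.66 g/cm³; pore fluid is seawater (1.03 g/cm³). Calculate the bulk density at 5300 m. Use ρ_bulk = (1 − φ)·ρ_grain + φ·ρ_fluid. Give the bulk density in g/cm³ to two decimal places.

2.54 g/cm³

Working in km (1 km = 1000 m; k in km⁻¹ = k in m⁻¹ × 1000):
Porosity at depth: phi = 0.42·exp(−0.336×5.3) = 0.42×0.1685 = 0.0708
Bulk density: ρ_b = (1−phi)ρ_g + phi·ρ_f = 0.9292×2.66 + 0.0708×1.03
       = 2.472 + 0.073 = 2.545 g/cm³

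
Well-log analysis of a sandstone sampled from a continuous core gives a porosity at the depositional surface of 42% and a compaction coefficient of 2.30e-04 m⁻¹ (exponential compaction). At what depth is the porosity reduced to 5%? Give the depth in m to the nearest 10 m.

Working in km (1 km = 1000 m; k in km⁻¹ = k in m⁻¹ × 1000):
Invert Athy's law: Z = ln(φ₀/φ) / k
Z = ln(0.42/0.05) / 0.23 = ln(8.4) / 0.23 = 2.1282 / 0.23 = 9.253 km

9250 m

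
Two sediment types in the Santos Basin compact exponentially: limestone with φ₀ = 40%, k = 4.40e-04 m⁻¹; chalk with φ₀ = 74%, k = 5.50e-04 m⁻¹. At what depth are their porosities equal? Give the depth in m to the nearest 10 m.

5590 m

Working in km (1 km = 1000 m; k in km⁻¹ = k in m⁻¹ × 1000):
Set φ₀ₐ e^(−kₐd) = φ₀ᵦ e^(−kᵦd) ⇒ ln(φ₀ₐ/φ₀ᵦ) = (kₐ − kᵦ)·d
d = ln(0.4/0.74) / (0.44 − 0.55) = -0.6152 / -0.11 = 5.593 km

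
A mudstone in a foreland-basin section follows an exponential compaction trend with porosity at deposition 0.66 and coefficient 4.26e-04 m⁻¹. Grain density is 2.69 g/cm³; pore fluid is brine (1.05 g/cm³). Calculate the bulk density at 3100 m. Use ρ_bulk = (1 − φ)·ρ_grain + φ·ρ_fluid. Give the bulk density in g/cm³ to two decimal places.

2.40 g/cm³

Working in km (1 km = 1000 m; β in km⁻¹ = β in m⁻¹ × 1000):
Porosity at depth: φ = 0.66·exp(−0.426×3.1) = 0.66×0.2670 = 0.1762
Bulk density: ρ_b = (1−φ)ρ_g + φ·ρ_f = 0.8238×2.69 + 0.1762×1.05
       = 2.216 + 0.185 = 2.401 g/cm³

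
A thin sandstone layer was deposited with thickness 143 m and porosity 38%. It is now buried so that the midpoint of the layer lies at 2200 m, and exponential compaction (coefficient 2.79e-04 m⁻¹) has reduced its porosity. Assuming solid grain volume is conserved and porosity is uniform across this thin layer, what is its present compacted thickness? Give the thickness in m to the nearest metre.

112 m

Working in km (1 km = 1000 m; β in km⁻¹ = β in m⁻¹ × 1000):
Porosity at 2.2 km: φ = 0.38·exp(−0.279×2.2) = 0.2057
Solid-volume conservation: h(1−φ) = h₀(1−φ₀) ⇒ h = h₀·(1−φ₀)/(1−φ)
h = 0.143 × (1 − 0.38)/(1 − 0.2057) = 0.143 × 0.7806 = 0.1116 km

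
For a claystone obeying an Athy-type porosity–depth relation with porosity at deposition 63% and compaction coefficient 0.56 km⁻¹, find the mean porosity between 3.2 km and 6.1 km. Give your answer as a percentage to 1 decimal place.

⟨n⟩ = (1/(z₂−z₁)) ∫ n₀ e^(−βz) dz = n₀·(e^(−β·z₁) − e^(−β·z₂)) / (β·(z₂−z₁))
e^(−0.56×3.2) = 0.1666; e^(−0.56×6.1) = 0.0328
⟨n⟩ = 0.63 × (0.1666 − 0.0328) / (0.56 × 2.9) = 0.63 × 0.0824 = 0.0519

5.2%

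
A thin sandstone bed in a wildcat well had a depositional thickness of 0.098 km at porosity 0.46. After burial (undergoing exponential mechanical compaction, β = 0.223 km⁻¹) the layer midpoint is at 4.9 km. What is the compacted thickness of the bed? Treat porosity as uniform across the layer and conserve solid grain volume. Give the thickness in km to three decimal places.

0.063 km

Porosity at 4.9 km: phi = 0.46·exp(−0.223×4.9) = 0.1542
Solid-volume conservation: h(1−phi) = h₀(1−phi₀) ⇒ h = h₀·(1−phi₀)/(1−phi)
h = 0.098 × (1 − 0.46)/(1 − 0.1542) = 0.098 × 0.6385 = 0.0626 km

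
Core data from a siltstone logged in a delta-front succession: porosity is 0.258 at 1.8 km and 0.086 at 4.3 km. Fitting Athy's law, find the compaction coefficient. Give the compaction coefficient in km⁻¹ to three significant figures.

Athy: n(Z) = n₀ e^(−cZ) ⇒ n₁/n₂ = e^{c(Z₂−Z₁)} ⇒ c = ln(n₁/n₂)/(Z₂−Z₁)
c = ln(0.258/0.086) / (4.3 − 1.8) = ln(3) / 2.5 = 1.0986 / 2.5 = 0.4394 km⁻¹

0.439 km⁻¹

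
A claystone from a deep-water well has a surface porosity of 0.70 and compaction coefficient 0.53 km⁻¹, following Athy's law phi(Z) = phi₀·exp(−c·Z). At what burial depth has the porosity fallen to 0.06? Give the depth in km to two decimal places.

Invert Athy's law: Z = ln(phi₀/phi) / c
Z = ln(0.7/0.06) / 0.53 = ln(11.67) / 0.53 = 2.4567 / 0.53 = 4.635 km

4.64 km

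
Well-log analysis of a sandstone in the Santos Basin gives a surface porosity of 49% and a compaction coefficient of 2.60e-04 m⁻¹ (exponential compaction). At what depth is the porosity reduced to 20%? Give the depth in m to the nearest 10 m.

3450 m

Working in km (1 km = 1000 m; c in km⁻¹ = c in m⁻¹ × 1000):
Invert Athy's law: d = ln(phi₀/phi) / c
d = ln(0.49/0.2) / 0.26 = ln(2.45) / 0.26 = 0.8961 / 0.26 = 3.446 km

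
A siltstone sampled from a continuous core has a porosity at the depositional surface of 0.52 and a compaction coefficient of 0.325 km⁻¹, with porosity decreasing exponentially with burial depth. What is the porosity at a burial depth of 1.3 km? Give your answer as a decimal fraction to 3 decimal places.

0.341

phi = phi₀·exp(−c·z) = 0.52 × exp(−0.325 × 1.3) = 0.52 × exp(−0.4225)
  = 0.52 × 0.6554 = 0.3408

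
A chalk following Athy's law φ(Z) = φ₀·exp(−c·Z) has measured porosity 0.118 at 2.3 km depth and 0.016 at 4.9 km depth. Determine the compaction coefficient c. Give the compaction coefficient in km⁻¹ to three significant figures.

0.768 km⁻¹

Athy: φ(Z) = φ₀ e^(−cZ) ⇒ φ₁/φ₂ = e^{c(Z₂−Z₁)} ⇒ c = ln(φ₁/φ₂)/(Z₂−Z₁)
c = ln(0.118/0.016) / (4.9 − 2.3) = ln(7.375) / 2.6 = 1.9981 / 2.6 = 0.7685 km⁻¹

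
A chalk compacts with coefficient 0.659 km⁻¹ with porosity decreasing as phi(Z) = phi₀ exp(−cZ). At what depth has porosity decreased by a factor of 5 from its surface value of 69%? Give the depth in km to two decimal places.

phi/phi₀ = 1/5 ⇒ exp(−c·Z) = 1/5 ⇒ Z = ln(5) / c
Z = 1.6094 / 0.659 = 2.442 km

2.44 km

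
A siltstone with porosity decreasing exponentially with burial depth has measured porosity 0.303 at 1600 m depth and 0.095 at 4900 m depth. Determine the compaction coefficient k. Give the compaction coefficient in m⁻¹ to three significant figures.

0.000351 m⁻¹

Working in km (1 km = 1000 m; k in km⁻¹ = k in m⁻¹ × 1000):
Athy: phi(d) = phi₀ e^(−kd) ⇒ phi₁/phi₂ = e^{k(d₂−d₁)} ⇒ k = ln(phi₁/phi₂)/(d₂−d₁)
k = ln(0.303/0.095) / (4.9 − 1.6) = ln(3.189) / 3.3 = 1.1599 / 3.3 = 0.3515 km⁻¹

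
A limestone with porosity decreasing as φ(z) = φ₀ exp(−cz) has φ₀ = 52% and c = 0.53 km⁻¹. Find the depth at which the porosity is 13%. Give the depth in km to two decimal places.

2.62 km

Invert Athy's law: z = ln(φ₀/φ) / c
z = ln(0.52/0.13) / 0.53 = ln(4) / 0.53 = 1.3863 / 0.53 = 2.616 km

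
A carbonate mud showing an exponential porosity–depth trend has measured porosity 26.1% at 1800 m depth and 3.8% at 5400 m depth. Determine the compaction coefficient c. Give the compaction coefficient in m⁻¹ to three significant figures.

Working in km (1 km = 1000 m; c in km⁻¹ = c in m⁻¹ × 1000):
Athy: n(Z) = n₀ e^(−cZ) ⇒ n₁/n₂ = e^{c(Z₂−Z₁)} ⇒ c = ln(n₁/n₂)/(Z₂−Z₁)
c = ln(0.261/0.038) / (5.4 − 1.8) = ln(6.868) / 3.6 = 1.9269 / 3.6 = 0.5353 km⁻¹

0.000535 m⁻¹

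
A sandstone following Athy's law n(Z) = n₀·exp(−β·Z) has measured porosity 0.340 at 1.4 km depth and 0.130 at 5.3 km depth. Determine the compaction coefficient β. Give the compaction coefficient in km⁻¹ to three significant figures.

Athy: n(Z) = n₀ e^(−βZ) ⇒ n₁/n₂ = e^{β(Z₂−Z₁)} ⇒ β = ln(n₁/n₂)/(Z₂−Z₁)
β = ln(0.34/0.13) / (5.3 − 1.4) = ln(2.615) / 3.9 = 0.9614 / 3.9 = 0.2465 km⁻¹

0.247 km⁻¹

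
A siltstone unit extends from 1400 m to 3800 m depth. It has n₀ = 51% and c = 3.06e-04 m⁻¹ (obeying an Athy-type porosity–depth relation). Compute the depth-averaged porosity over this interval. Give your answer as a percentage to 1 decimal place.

23.5%

Working in km (1 km = 1000 m; c in km⁻¹ = c in m⁻¹ × 1000):
⟨n⟩ = (1/(z₂−z₁)) ∫ n₀ e^(−cz) dz = n₀·(e^(−c·z₁) − e^(−c·z₂)) / (c·(z₂−z₁))
e^(−0.306×1.4) = 0.6516; e^(−0.306×3.8) = 0.3126
⟨n⟩ = 0.51 × (0.6516 − 0.3126) / (0.306 × 2.4) = 0.51 × 0.4615 = 0.2354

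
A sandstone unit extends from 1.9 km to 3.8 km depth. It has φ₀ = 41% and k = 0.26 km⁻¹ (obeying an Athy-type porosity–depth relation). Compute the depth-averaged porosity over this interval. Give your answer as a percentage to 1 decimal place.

⟨φ⟩ = (1/(Z₂−Z₁)) ∫ φ₀ e^(−kZ) dZ = φ₀·(e^(−k·Z₁) − e^(−k·Z₂)) / (k·(Z₂−Z₁))
e^(−0.26×1.9) = 0.6102; e^(−0.26×3.8) = 0.3723
⟨φ⟩ = 0.41 × (0.6102 − 0.3723) / (0.26 × 1.9) = 0.41 × 0.4815 = 0.1974

19.7%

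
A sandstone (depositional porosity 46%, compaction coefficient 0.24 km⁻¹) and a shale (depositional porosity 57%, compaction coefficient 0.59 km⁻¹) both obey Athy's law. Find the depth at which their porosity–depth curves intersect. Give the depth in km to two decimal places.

0.61 km

Set n₀ₐ e^(−cₐZ) = n₀ᵦ e^(−cᵦZ) ⇒ ln(n₀ₐ/n₀ᵦ) = (cₐ − cᵦ)·Z
Z = ln(0.46/0.57) / (0.24 − 0.59) = -0.2144 / -0.35 = 0.613 km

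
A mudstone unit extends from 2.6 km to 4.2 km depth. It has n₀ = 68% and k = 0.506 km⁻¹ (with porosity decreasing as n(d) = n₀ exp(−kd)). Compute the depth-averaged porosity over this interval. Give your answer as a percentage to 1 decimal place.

⟨n⟩ = (1/(d₂−d₁)) ∫ n₀ e^(−kd) dd = n₀·(e^(−k·d₁) − e^(−k·d₂)) / (k·(d₂−d₁))
e^(−0.506×2.6) = 0.2683; e^(−0.506×4.2) = 0.1194
⟨n⟩ = 0.68 × (0.2683 − 0.1194) / (0.506 × 1.6) = 0.68 × 0.1839 = 0.1251

12.5%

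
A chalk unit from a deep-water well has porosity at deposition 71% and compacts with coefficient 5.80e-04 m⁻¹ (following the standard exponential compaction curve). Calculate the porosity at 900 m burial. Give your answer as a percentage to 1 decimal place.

Working in km (1 km = 1000 m; β in km⁻¹ = β in m⁻¹ × 1000):
phi = phi₀·exp(−β·z) = 0.71 × exp(−0.58 × 0.9) = 0.71 × exp(−0.522)
  = 0.71 × 0.5933 = 0.4213

42.1%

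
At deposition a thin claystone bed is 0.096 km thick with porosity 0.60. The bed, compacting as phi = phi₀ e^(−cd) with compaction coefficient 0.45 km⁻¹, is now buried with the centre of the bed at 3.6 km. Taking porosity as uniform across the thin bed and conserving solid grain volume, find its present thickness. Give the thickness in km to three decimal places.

Porosity at 3.6 km: phi = 0.6·exp(−0.45×3.6) = 0.1187
Solid-volume conservation: h(1−phi) = h₀(1−phi₀) ⇒ h = h₀·(1−phi₀)/(1−phi)
h = 0.096 × (1 − 0.6)/(1 − 0.1187) = 0.096 × 0.4539 = 0.0436 km

0.044 km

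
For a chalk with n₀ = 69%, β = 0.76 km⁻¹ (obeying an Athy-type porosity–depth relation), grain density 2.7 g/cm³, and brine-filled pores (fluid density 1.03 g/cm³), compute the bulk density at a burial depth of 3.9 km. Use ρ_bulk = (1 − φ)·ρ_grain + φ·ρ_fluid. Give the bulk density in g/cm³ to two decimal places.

Porosity at depth: n = 0.69·exp(−0.76×3.9) = 0.69×0.0516 = 0.0356
Bulk density: ρ_b = (1−n)ρ_g + n·ρ_f = 0.9644×2.7 + 0.0356×1.03
       = 2.604 + 0.037 = 2.641 g/cm³

2.64 g/cm³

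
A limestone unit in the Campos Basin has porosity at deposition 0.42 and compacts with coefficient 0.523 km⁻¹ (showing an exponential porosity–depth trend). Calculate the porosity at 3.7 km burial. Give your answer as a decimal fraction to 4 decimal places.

0.0607

phi = phi₀·exp(−β·Z) = 0.42 × exp(−0.523 × 3.7) = 0.42 × exp(−1.935)
  = 0.42 × 0.1444 = 0.0607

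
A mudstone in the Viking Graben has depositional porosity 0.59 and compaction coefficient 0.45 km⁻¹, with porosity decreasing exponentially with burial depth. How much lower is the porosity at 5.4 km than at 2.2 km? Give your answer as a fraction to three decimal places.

phi(2.2) = 0.59·e^(−0.45×2.2) = 0.2192
phi(5.4) = 0.59·e^(−0.45×5.4) = 0.0519
Δphi = 0.2192 − 0.0519 = 0.1673

0.167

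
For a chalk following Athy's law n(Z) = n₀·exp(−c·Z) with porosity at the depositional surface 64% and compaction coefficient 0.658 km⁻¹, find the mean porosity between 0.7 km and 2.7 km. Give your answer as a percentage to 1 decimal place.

22.5%

⟨n⟩ = (1/(Z₂−Z₁)) ∫ n₀ e^(−cZ) dZ = n₀·(e^(−c·Z₁) − e^(−c·Z₂)) / (c·(Z₂−Z₁))
e^(−0.658×0.7) = 0.6309; e^(−0.658×2.7) = 0.1692
⟨n⟩ = 0.64 × (0.6309 − 0.1692) / (0.658 × 2) = 0.64 × 0.3508 = 0.2245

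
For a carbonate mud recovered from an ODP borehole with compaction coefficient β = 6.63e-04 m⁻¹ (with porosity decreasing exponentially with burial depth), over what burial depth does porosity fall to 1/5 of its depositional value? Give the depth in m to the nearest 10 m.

2430 m

Working in km (1 km = 1000 m; β in km⁻¹ = β in m⁻¹ × 1000):
φ/φ₀ = 1/5 ⇒ exp(−β·d) = 1/5 ⇒ d = ln(5) / β
d = 1.6094 / 0.663 = 2.428 km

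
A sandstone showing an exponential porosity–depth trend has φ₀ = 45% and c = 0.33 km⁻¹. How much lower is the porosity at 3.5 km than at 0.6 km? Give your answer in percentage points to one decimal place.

22.7 percentage points

φ(0.6) = 0.45·e^(−0.33×0.6) = 0.3692
φ(3.5) = 0.45·e^(−0.33×3.5) = 0.1418
Δφ = 0.3692 − 0.1418 = 0.2274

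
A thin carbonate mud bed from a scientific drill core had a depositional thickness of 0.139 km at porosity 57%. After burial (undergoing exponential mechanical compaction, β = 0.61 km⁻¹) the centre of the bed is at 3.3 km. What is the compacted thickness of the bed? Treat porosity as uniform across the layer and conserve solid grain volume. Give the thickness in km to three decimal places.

Porosity at 3.3 km: phi = 0.57·exp(−0.61×3.3) = 0.0761
Solid-volume conservation: h(1−phi) = h₀(1−phi₀) ⇒ h = h₀·(1−phi₀)/(1−phi)
h = 0.139 × (1 − 0.57)/(1 − 0.0761) = 0.139 × 0.4654 = 0.0647 km

0.065 km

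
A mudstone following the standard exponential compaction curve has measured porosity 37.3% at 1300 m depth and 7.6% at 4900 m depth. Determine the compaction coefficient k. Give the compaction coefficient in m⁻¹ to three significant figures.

0.000442 m⁻¹

Working in km (1 km = 1000 m; k in km⁻¹ = k in m⁻¹ × 1000):
Athy: φ(d) = φ₀ e^(−kd) ⇒ φ₁/φ₂ = e^{k(d₂−d₁)} ⇒ k = ln(φ₁/φ₂)/(d₂−d₁)
k = ln(0.373/0.076) / (4.9 − 1.3) = ln(4.908) / 3.6 = 1.5908 / 3.6 = 0.4419 km⁻¹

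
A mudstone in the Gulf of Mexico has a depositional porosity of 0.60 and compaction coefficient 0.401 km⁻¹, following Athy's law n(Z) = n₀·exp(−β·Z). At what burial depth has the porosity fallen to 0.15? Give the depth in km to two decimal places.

3.46 km

Invert Athy's law: Z = ln(n₀/n) / β
Z = ln(0.6/0.15) / 0.401 = ln(4) / 0.401 = 1.3863 / 0.401 = 3.457 km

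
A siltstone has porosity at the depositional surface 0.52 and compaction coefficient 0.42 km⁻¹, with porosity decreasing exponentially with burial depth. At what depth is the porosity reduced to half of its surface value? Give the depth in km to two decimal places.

1.65 km

phi/phi₀ = 1/2 ⇒ exp(−k·Z) = 1/2 ⇒ Z = ln(2) / k
Z = 0.6931 / 0.42 = 1.650 km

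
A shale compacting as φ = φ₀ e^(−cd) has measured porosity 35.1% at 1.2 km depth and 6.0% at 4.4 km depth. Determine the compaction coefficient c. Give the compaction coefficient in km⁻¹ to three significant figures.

0.552 km⁻¹

Athy: φ(d) = φ₀ e^(−cd) ⇒ φ₁/φ₂ = e^{c(d₂−d₁)} ⇒ c = ln(φ₁/φ₂)/(d₂−d₁)
c = ln(0.351/0.06) / (4.4 − 1.2) = ln(5.85) / 3.2 = 1.7664 / 3.2 = 0.552 km⁻¹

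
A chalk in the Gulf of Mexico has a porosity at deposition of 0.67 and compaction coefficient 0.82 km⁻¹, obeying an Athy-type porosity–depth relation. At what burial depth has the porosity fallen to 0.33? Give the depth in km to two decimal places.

0.86 km

Invert Athy's law: z = ln(φ₀/φ) / β
z = ln(0.67/0.33) / 0.82 = ln(2.03) / 0.82 = 0.7082 / 0.82 = 0.864 km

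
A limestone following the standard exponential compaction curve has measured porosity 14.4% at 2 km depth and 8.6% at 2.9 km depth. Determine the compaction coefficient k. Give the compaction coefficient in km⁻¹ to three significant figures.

0.573 km⁻¹

Athy: n(d) = n₀ e^(−kd) ⇒ n₁/n₂ = e^{k(d₂−d₁)} ⇒ k = ln(n₁/n₂)/(d₂−d₁)
k = ln(0.144/0.086) / (2.9 − 2) = ln(1.674) / 0.9 = 0.5155 / 0.9 = 0.5727 km⁻¹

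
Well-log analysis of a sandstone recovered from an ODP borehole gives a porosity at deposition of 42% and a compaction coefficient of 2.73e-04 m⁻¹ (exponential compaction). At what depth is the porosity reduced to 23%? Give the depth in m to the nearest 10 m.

2210 m

Working in km (1 km = 1000 m; c in km⁻¹ = c in m⁻¹ × 1000):
Invert Athy's law: d = ln(n₀/n) / c
d = ln(0.42/0.23) / 0.273 = ln(1.826) / 0.273 = 0.6022 / 0.273 = 2.206 km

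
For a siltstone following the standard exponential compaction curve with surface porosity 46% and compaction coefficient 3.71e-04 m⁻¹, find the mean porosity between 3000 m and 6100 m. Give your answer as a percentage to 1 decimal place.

Working in km (1 km = 1000 m; c in km⁻¹ = c in m⁻¹ × 1000):
⟨φ⟩ = (1/(Z₂−Z₁)) ∫ φ₀ e^(−cZ) dZ = φ₀·(e^(−c·Z₁) − e^(−c·Z₂)) / (c·(Z₂−Z₁))
e^(−0.371×3) = 0.3286; e^(−0.371×6.1) = 0.1040
⟨φ⟩ = 0.46 × (0.3286 − 0.1040) / (0.371 × 3.1) = 0.46 × 0.1952 = 0.0898

9.0%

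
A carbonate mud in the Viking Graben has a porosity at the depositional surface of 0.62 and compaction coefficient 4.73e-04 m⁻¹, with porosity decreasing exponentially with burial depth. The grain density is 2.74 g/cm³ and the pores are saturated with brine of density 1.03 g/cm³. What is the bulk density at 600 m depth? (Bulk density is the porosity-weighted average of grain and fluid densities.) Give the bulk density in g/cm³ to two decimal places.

1.94 g/cm³

Working in km (1 km = 1000 m; c in km⁻¹ = c in m⁻¹ × 1000):
Porosity at depth: phi = 0.62·exp(−0.473×0.6) = 0.62×0.7529 = 0.4668
Bulk density: ρ_b = (1−phi)ρ_g + phi·ρ_f = 0.5332×2.74 + 0.4668×1.03
       = 1.461 + 0.481 = 1.942 g/cm³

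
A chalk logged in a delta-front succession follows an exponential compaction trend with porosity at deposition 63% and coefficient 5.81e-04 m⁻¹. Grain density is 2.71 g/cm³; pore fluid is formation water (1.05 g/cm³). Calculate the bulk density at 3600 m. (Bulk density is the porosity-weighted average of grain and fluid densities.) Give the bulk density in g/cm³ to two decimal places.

2.58 g/cm³

Working in km (1 km = 1000 m; c in km⁻¹ = c in m⁻¹ × 1000):
Porosity at depth: phi = 0.63·exp(−0.581×3.6) = 0.63×0.1235 = 0.0778
Bulk density: ρ_b = (1−phi)ρ_g + phi·ρ_f = 0.9222×2.71 + 0.0778×1.05
       = 2.499 + 0.082 = 2.581 g/cm³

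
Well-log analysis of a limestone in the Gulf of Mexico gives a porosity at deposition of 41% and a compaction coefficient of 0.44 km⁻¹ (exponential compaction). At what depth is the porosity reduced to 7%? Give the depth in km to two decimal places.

4.02 km

Invert Athy's law: z = ln(n₀/n) / β
z = ln(0.41/0.07) / 0.44 = ln(5.857) / 0.44 = 1.7677 / 0.44 = 4.017 km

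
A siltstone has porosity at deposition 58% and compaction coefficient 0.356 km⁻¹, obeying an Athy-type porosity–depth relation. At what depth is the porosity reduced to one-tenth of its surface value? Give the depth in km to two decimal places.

6.47 km

n/n₀ = 1/10 ⇒ exp(−k·z) = 1/10 ⇒ z = ln(10) / k
z = 2.3026 / 0.356 = 6.468 km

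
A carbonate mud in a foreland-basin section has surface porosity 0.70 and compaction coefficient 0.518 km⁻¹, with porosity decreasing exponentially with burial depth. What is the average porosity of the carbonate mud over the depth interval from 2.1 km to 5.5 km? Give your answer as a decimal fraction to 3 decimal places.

⟨phi⟩ = (1/(Z₂−Z₁)) ∫ phi₀ e^(−cZ) dZ = phi₀·(e^(−c·Z₁) − e^(−c·Z₂)) / (c·(Z₂−Z₁))
e^(−0.518×2.1) = 0.3370; e^(−0.518×5.5) = 0.0579
⟨phi⟩ = 0.7 × (0.3370 − 0.0579) / (0.518 × 3.4) = 0.7 × 0.1584 = 0.1109

0.111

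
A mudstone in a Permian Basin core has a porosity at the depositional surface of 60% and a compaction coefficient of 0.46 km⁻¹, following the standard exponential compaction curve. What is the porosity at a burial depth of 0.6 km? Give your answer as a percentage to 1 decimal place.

φ = φ₀·exp(−c·d) = 0.6 × exp(−0.46 × 0.6) = 0.6 × exp(−0.276)
  = 0.6 × 0.7588 = 0.4553

45.5%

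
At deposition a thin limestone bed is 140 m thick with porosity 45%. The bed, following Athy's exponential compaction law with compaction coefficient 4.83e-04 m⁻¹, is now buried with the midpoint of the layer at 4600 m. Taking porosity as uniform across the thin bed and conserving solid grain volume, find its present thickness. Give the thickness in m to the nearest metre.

Working in km (1 km = 1000 m; c in km⁻¹ = c in m⁻¹ × 1000):
Porosity at 4.6 km: n = 0.45·exp(−0.483×4.6) = 0.0488
Solid-volume conservation: h(1−n) = h₀(1−n₀) ⇒ h = h₀·(1−n₀)/(1−n)
h = 0.14 × (1 − 0.45)/(1 − 0.0488) = 0.14 × 0.5782 = 0.0809 km

81 m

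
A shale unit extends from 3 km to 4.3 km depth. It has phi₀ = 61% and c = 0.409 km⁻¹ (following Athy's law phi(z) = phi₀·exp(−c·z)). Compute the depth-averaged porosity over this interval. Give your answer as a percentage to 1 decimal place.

13.9%

⟨phi⟩ = (1/(z₂−z₁)) ∫ phi₀ e^(−cz) dz = phi₀·(e^(−c·z₁) − e^(−c·z₂)) / (c·(z₂−z₁))
e^(−0.409×3) = 0.2932; e^(−0.409×4.3) = 0.1723
⟨phi⟩ = 0.61 × (0.2932 − 0.1723) / (0.409 × 1.3) = 0.61 × 0.2274 = 0.1387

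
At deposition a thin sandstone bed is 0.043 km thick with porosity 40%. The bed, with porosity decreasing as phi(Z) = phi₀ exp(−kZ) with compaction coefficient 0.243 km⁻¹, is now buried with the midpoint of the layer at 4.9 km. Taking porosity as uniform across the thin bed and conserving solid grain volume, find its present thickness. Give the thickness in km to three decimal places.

0.029 km

Porosity at 4.9 km: phi = 0.4·exp(−0.243×4.9) = 0.1216
Solid-volume conservation: h(1−phi) = h₀(1−phi₀) ⇒ h = h₀·(1−phi₀)/(1−phi)
h = 0.043 × (1 − 0.4)/(1 − 0.1216) = 0.043 × 0.6831 = 0.0294 km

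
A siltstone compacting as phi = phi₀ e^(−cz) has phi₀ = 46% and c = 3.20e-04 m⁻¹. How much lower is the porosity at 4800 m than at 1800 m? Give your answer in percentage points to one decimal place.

Working in km (1 km = 1000 m; c in km⁻¹ = c in m⁻¹ × 1000):
phi(1.8) = 0.46·e^(−0.32×1.8) = 0.2586
phi(4.8) = 0.46·e^(−0.32×4.8) = 0.0990
Δphi = 0.2586 − 0.0990 = 0.1596

16.0 percentage points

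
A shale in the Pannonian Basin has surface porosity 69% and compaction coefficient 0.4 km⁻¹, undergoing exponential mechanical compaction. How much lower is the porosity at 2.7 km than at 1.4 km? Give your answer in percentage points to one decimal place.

phi(1.4) = 0.69·e^(−0.4×1.4) = 0.3941
phi(2.7) = 0.69·e^(−0.4×2.7) = 0.2343
Δphi = 0.3941 − 0.2343 = 0.1598

16.0 percentage points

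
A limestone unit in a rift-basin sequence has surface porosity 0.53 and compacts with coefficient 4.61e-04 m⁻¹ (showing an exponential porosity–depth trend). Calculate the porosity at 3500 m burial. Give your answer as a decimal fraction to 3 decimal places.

Working in km (1 km = 1000 m; β in km⁻¹ = β in m⁻¹ × 1000):
n = n₀·exp(−β·d) = 0.53 × exp(−0.461 × 3.5) = 0.53 × exp(−1.614)
  = 0.53 × 0.1992 = 0.1056

0.106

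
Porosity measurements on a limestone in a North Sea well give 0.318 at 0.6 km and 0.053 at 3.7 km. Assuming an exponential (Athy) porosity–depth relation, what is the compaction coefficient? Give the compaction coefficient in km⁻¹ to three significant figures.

0.578 km⁻¹

Athy: φ(Z) = φ₀ e^(−kZ) ⇒ φ₁/φ₂ = e^{k(Z₂−Z₁)} ⇒ k = ln(φ₁/φ₂)/(Z₂−Z₁)
k = ln(0.318/0.053) / (3.7 − 0.6) = ln(6) / 3.1 = 1.7918 / 3.1 = 0.578 km⁻¹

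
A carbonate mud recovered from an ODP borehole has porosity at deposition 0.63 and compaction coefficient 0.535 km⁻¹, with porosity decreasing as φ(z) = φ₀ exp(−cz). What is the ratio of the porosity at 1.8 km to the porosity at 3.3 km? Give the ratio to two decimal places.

φ(z₁)/φ(z₂) = e^(−c·z₁)/e^(−c·z₂) = e^{c(z₂−z₁)}
= exp(0.535 × 1.5) = exp(0.8025) = 2.2311

2.23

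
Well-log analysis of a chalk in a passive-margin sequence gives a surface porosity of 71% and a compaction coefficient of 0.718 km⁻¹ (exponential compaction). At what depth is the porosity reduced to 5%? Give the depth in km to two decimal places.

3.70 km

Invert Athy's law: d = ln(phi₀/phi) / β
d = ln(0.71/0.05) / 0.718 = ln(14.2) / 0.718 = 2.6532 / 0.718 = 3.695 km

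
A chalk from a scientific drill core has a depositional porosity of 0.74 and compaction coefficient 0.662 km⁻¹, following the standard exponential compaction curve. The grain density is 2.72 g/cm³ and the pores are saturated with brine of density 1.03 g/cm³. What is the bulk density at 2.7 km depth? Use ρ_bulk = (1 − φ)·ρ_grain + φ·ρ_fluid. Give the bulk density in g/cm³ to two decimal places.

Porosity at depth: φ = 0.74·exp(−0.662×2.7) = 0.74×0.1674 = 0.1239
Bulk density: ρ_b = (1−φ)ρ_g + φ·ρ_f = 0.8761×2.72 + 0.1239×1.03
       = 2.383 + 0.128 = 2.511 g/cm³

2.51 g/cm³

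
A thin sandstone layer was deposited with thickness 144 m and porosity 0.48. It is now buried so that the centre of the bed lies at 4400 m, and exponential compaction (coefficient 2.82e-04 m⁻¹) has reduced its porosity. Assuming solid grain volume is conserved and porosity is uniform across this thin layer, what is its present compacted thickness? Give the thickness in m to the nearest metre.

Working in km (1 km = 1000 m; β in km⁻¹ = β in m⁻¹ × 1000):
Porosity at 4.4 km: phi = 0.48·exp(−0.282×4.4) = 0.1388
Solid-volume conservation: h(1−phi) = h₀(1−phi₀) ⇒ h = h₀·(1−phi₀)/(1−phi)
h = 0.144 × (1 − 0.48)/(1 − 0.1388) = 0.144 × 0.6038 = 0.0869 km

87 m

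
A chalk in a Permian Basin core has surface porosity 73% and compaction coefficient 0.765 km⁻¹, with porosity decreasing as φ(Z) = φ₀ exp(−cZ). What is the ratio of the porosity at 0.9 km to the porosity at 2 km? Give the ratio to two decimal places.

φ(Z₁)/φ(Z₂) = e^(−c·Z₁)/e^(−c·Z₂) = e^{c(Z₂−Z₁)}
= exp(0.765 × 1.1) = exp(0.8415) = 2.3198

2.32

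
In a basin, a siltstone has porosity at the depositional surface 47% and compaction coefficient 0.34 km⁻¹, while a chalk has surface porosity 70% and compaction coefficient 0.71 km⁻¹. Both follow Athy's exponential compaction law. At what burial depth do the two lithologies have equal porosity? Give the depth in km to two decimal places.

Set n₀ₐ e^(−βₐd) = n₀ᵦ e^(−βᵦd) ⇒ ln(n₀ₐ/n₀ᵦ) = (βₐ − βᵦ)·d
d = ln(0.47/0.7) / (0.34 − 0.71) = -0.3983 / -0.37 = 1.077 km

1.08 km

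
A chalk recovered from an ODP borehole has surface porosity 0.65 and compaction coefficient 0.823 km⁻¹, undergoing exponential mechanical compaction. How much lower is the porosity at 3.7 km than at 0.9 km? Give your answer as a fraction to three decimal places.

0.279

n(0.9) = 0.65·e^(−0.823×0.9) = 0.3099
n(3.7) = 0.65·e^(−0.823×3.7) = 0.0309
Δn = 0.3099 − 0.0309 = 0.2790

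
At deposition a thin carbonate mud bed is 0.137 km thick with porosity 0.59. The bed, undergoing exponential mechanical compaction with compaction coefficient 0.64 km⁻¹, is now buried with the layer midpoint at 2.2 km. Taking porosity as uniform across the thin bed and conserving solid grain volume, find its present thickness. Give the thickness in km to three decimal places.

Porosity at 2.2 km: φ = 0.59·exp(−0.64×2.2) = 0.1443
Solid-volume conservation: h(1−φ) = h₀(1−φ₀) ⇒ h = h₀·(1−φ₀)/(1−φ)
h = 0.137 × (1 − 0.59)/(1 − 0.1443) = 0.137 × 0.4792 = 0.0656 km

0.066 km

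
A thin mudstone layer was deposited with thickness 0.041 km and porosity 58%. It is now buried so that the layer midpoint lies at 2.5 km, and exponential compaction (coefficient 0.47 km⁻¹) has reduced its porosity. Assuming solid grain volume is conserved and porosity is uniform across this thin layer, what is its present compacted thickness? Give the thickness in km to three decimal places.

Porosity at 2.5 km: φ = 0.58·exp(−0.47×2.5) = 0.1791
Solid-volume conservation: h(1−φ) = h₀(1−φ₀) ⇒ h = h₀·(1−φ₀)/(1−φ)
h = 0.041 × (1 − 0.58)/(1 − 0.1791) = 0.041 × 0.5116 = 0.0210 km

0.021 km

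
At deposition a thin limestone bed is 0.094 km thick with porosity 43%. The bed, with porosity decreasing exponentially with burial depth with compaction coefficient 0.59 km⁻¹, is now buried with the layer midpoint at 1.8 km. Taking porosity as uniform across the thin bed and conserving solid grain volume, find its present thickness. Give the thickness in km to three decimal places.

Porosity at 1.8 km: phi = 0.43·exp(−0.59×1.8) = 0.1487
Solid-volume conservation: h(1−phi) = h₀(1−phi₀) ⇒ h = h₀·(1−phi₀)/(1−phi)
h = 0.094 × (1 − 0.43)/(1 − 0.1487) = 0.094 × 0.6695 = 0.0629 km

0.063 km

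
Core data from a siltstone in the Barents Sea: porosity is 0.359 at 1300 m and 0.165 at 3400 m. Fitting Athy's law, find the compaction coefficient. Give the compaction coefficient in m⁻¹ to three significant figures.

Working in km (1 km = 1000 m; c in km⁻¹ = c in m⁻¹ × 1000):
Athy: phi(z) = phi₀ e^(−cz) ⇒ phi₁/phi₂ = e^{c(z₂−z₁)} ⇒ c = ln(phi₁/phi₂)/(z₂−z₁)
c = ln(0.359/0.165) / (3.4 − 1.3) = ln(2.176) / 2.1 = 0.7774 / 2.1 = 0.3702 km⁻¹

0.000370 m⁻¹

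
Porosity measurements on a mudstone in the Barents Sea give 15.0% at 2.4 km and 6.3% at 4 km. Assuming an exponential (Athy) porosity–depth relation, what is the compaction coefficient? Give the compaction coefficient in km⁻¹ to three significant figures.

Athy: φ(d) = φ₀ e^(−βd) ⇒ φ₁/φ₂ = e^{β(d₂−d₁)} ⇒ β = ln(φ₁/φ₂)/(d₂−d₁)
β = ln(0.15/0.063) / (4 − 2.4) = ln(2.381) / 1.6 = 0.8675 / 1.6 = 0.5422 km⁻¹

0.542 km⁻¹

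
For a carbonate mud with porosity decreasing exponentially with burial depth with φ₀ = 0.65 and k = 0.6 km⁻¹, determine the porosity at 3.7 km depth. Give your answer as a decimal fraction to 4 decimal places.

φ = φ₀·exp(−k·Z) = 0.65 × exp(−0.6 × 3.7) = 0.65 × exp(−2.22)
  = 0.65 × 0.1086 = 0.0706

0.0706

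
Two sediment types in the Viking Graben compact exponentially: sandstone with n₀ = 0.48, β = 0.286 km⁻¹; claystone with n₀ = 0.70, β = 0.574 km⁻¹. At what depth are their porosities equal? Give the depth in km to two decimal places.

1.31 km

Set n₀ₐ e^(−βₐZ) = n₀ᵦ e^(−βᵦZ) ⇒ ln(n₀ₐ/n₀ᵦ) = (βₐ − βᵦ)·Z
Z = ln(0.48/0.7) / (0.286 − 0.574) = -0.3773 / -0.288 = 1.310 km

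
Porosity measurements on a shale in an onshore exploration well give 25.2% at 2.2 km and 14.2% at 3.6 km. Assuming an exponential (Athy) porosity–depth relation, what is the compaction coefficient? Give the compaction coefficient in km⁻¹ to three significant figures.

Athy: phi(z) = phi₀ e^(−cz) ⇒ phi₁/phi₂ = e^{c(z₂−z₁)} ⇒ c = ln(phi₁/phi₂)/(z₂−z₁)
c = ln(0.252/0.142) / (3.6 − 2.2) = ln(1.775) / 1.4 = 0.5736 / 1.4 = 0.4097 km⁻¹

0.410 km⁻¹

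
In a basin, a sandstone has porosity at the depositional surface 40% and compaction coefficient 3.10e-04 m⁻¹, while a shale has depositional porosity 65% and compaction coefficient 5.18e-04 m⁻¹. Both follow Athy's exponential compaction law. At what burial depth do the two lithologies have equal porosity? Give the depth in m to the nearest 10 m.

2330 m

Working in km (1 km = 1000 m; c in km⁻¹ = c in m⁻¹ × 1000):
Set phi₀ₐ e^(−cₐd) = phi₀ᵦ e^(−cᵦd) ⇒ ln(phi₀ₐ/phi₀ᵦ) = (cₐ − cᵦ)·d
d = ln(0.4/0.65) / (0.31 − 0.518) = -0.4855 / -0.208 = 2.334 km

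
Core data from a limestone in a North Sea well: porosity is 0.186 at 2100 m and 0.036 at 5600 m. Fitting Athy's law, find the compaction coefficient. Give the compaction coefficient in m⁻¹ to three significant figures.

Working in km (1 km = 1000 m; c in km⁻¹ = c in m⁻¹ × 1000):
Athy: φ(d) = φ₀ e^(−cd) ⇒ φ₁/φ₂ = e^{c(d₂−d₁)} ⇒ c = ln(φ₁/φ₂)/(d₂−d₁)
c = ln(0.186/0.036) / (5.6 − 2.1) = ln(5.167) / 3.5 = 1.6422 / 3.5 = 0.4692 km⁻¹

0.000469 m⁻¹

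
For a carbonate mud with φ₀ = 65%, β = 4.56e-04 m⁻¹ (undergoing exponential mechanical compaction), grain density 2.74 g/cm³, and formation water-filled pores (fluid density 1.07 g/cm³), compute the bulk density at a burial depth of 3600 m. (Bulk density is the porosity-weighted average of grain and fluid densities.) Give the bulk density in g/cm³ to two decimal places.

Working in km (1 km = 1000 m; β in km⁻¹ = β in m⁻¹ × 1000):
Porosity at depth: φ = 0.65·exp(−0.456×3.6) = 0.65×0.1937 = 0.1259
Bulk density: ρ_b = (1−φ)ρ_g + φ·ρ_f = 0.8741×2.74 + 0.1259×1.07
       = 2.395 + 0.135 = 2.530 g/cm³

2.53 g/cm³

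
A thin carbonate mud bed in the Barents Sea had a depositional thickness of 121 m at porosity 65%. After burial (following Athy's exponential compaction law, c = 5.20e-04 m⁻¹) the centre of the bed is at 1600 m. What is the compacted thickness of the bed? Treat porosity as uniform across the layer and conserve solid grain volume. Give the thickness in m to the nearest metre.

59 m

Working in km (1 km = 1000 m; c in km⁻¹ = c in m⁻¹ × 1000):
Porosity at 1.6 km: φ = 0.65·exp(−0.52×1.6) = 0.2829
Solid-volume conservation: h(1−φ) = h₀(1−φ₀) ⇒ h = h₀·(1−φ₀)/(1−φ)
h = 0.121 × (1 − 0.65)/(1 − 0.2829) = 0.121 × 0.4881 = 0.0591 km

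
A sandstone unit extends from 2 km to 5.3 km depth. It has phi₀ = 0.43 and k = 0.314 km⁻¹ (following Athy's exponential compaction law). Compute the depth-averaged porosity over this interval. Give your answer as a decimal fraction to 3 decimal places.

⟨phi⟩ = (1/(z₂−z₁)) ∫ phi₀ e^(−kz) dz = phi₀·(e^(−k·z₁) − e^(−k·z₂)) / (k·(z₂−z₁))
e^(−0.314×2) = 0.5337; e^(−0.314×5.3) = 0.1893
⟨phi⟩ = 0.43 × (0.5337 − 0.1893) / (0.314 × 3.3) = 0.43 × 0.3323 = 0.1429

0.143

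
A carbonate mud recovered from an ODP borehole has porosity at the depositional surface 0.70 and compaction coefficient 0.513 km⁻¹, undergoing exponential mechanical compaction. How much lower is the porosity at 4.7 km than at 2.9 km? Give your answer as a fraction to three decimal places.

0.095

n(2.9) = 0.7·e^(−0.513×2.9) = 0.1581
n(4.7) = 0.7·e^(−0.513×4.7) = 0.0628
Δn = 0.1581 − 0.0628 = 0.0953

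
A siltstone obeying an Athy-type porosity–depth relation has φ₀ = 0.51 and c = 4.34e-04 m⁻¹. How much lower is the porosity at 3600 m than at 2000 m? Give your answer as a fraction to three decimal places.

Working in km (1 km = 1000 m; c in km⁻¹ = c in m⁻¹ × 1000):
φ(2) = 0.51·e^(−0.434×2) = 0.2141
φ(3.6) = 0.51·e^(−0.434×3.6) = 0.1069
Δφ = 0.2141 − 0.1069 = 0.1072

0.107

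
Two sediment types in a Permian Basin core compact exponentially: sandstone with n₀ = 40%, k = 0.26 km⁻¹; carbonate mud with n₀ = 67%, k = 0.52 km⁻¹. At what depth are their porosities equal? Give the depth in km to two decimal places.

1.98 km

Set n₀ₐ e^(−kₐd) = n₀ᵦ e^(−kᵦd) ⇒ ln(n₀ₐ/n₀ᵦ) = (kₐ − kᵦ)·d
d = ln(0.4/0.67) / (0.26 − 0.52) = -0.5158 / -0.26 = 1.984 km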